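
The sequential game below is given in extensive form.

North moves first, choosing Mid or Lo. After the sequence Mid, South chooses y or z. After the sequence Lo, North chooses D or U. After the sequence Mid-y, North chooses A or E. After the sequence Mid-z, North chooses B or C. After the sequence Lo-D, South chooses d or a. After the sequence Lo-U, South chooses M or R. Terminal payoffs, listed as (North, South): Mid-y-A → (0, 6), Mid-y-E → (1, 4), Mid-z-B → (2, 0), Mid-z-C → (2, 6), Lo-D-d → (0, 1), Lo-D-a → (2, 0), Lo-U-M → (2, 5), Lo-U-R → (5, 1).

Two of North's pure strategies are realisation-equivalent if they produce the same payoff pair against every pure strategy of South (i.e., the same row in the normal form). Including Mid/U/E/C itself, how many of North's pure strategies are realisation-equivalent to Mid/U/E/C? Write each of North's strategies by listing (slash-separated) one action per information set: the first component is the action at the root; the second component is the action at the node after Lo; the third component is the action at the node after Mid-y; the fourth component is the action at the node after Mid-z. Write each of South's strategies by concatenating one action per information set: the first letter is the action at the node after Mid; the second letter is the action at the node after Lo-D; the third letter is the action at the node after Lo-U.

Row for Mid/U/E/C (columns ydM, ydR, yaM, yaR, zdM, zdR, zaM, zaR): (1,4) (1,4) (1,4) (1,4) (2,6) (2,6) (2,6) (2,6).
Under Mid/U/E/C, North's choice at the node after Lo can never be reached regardless of what South does, so varying those choices leaves every outcome unchanged.
Holding the reachable choices fixed and varying the unreachable one freely already gives 2 equivalent strategies.
No other strategy reproduces this row, so those 2 are the full class: Mid/D/E/C, Mid/U/E/C.

2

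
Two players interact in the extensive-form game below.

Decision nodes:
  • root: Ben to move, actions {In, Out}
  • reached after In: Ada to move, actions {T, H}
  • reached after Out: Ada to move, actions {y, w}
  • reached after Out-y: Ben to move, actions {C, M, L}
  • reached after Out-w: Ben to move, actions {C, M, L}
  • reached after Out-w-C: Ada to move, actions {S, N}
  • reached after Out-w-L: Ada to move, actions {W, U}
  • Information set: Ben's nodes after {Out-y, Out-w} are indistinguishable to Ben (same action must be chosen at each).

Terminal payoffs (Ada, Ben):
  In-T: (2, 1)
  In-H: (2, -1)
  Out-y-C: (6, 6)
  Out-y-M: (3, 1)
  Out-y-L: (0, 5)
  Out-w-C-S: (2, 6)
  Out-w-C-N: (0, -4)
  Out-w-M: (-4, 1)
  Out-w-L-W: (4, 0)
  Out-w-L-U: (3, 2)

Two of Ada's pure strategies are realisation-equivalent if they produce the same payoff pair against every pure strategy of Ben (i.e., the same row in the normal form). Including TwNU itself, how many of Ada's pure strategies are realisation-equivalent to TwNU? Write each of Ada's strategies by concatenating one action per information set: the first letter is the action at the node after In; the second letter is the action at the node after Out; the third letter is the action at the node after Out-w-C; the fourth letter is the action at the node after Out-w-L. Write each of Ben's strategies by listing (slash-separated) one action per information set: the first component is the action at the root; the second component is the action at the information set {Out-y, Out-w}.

1

Row for TwNU (columns In/C, In/M, In/L, Out/C, Out/M, Out/L): (2,1) (2,1) (2,1) (0,-4) (-4,1) (3,2).
Every one of Ada's information sets is on the play path for some reply by Ben when Ada follows TwNU.
Changing the action at any of them therefore changes at least one column, so only TwNU itself gives this row.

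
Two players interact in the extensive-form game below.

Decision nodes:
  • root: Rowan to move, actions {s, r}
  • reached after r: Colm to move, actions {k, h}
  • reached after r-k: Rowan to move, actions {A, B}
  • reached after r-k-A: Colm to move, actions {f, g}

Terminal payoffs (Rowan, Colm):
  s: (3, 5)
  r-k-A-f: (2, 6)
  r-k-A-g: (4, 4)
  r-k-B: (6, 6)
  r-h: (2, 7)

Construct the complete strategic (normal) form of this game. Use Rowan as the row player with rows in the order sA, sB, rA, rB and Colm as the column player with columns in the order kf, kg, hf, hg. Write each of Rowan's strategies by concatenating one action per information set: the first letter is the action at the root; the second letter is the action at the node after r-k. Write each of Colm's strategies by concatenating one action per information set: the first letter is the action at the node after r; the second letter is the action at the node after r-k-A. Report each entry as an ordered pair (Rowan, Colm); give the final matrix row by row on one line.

sA: (3,5) (3,5) (3,5) (3,5) | sB: (3,5) (3,5) (3,5) (3,5) | rA: (2,6) (4,4) (2,7) (2,7) | rB: (6,6) (6,6) (2,7) (2,7)

Row sA: kf→(3,5), kg→(3,5), hf→(3,5), hg→(3,5)
Row sB: kf→(3,5), kg→(3,5), hf→(3,5), hg→(3,5)
Row rA: kf→(2,6), kg→(4,4), hf→(2,7), hg→(2,7)
Row rB: kf→(6,6), kg→(6,6), hf→(2,7), hg→(2,7)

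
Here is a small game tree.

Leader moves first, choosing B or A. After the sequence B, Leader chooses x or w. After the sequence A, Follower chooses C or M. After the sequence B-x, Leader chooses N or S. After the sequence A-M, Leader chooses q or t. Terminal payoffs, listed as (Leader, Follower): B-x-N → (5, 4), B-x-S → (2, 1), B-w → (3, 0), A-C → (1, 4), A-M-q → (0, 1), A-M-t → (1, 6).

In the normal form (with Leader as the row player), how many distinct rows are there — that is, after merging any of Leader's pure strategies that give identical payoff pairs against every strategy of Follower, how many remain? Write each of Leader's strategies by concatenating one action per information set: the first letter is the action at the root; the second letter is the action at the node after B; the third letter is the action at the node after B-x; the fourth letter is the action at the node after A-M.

Leader has 16 pure strategies: BxNq, BxNt, BxSq, BxSt, BwNq, BwNt, BwSq, BwSt, AxNq, AxNt, AxSq, AxSt, AwNq, AwNt, AwSq, AwSt. Columns: C, M.
{BxNq, BxNt} → row (5,4) (5,4)
{BxSq, BxSt} → row (2,1) (2,1)
{BwNq, BwNt, BwSq, BwSt} → row (3,0) (3,0)
{AxNq, AxSq, AwNq, AwSq} → row (1,4) (0,1)
{AxNt, AxSt, AwNt, AwSt} → row (1,4) (1,6)
That's 5 distinct rows out of 16 strategies.

5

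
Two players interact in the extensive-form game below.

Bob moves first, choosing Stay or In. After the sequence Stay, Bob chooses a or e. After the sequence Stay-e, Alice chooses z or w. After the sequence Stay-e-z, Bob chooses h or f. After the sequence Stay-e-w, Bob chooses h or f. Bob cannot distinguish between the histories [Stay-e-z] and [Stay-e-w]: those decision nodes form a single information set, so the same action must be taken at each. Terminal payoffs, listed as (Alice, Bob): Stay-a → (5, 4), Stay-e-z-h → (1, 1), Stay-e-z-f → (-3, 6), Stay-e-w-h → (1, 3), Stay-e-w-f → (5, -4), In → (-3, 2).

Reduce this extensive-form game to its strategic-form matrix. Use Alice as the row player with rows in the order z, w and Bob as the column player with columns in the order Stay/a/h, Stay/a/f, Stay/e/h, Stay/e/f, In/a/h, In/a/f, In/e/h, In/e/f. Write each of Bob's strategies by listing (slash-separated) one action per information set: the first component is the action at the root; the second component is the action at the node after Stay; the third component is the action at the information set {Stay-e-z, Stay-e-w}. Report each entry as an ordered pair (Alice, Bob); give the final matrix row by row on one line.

z: (5,4) (5,4) (1,1) (-3,6) (-3,2) (-3,2) (-3,2) (-3,2) | w: (5,4) (5,4) (1,3) (5,-4) (-3,2) (-3,2) (-3,2) (-3,2)

Row z: Stay/a/h→(5,4), Stay/a/f→(5,4), Stay/e/h→(1,1), Stay/e/f→(-3,6), In/a/h→(-3,2), In/a/f→(-3,2), In/e/h→(-3,2), In/e/f→(-3,2)
Row w: Stay/a/h→(5,4), Stay/a/f→(5,4), Stay/e/h→(1,3), Stay/e/f→(5,-4), In/a/h→(-3,2), In/a/f→(-3,2), In/e/h→(-3,2), In/e/f→(-3,2)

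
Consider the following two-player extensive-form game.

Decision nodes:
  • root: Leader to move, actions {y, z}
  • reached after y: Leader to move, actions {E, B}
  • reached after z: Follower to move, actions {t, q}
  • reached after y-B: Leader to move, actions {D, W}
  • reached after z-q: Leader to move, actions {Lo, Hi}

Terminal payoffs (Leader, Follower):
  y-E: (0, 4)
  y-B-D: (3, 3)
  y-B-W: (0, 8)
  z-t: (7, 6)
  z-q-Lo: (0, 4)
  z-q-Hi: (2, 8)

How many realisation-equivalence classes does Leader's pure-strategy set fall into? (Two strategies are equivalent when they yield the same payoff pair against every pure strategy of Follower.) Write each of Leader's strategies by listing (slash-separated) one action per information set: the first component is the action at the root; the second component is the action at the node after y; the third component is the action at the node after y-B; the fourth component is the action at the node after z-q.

5

Leader has 16 pure strategies: y/E/D/Lo, y/E/D/Hi, y/E/W/Lo, y/E/W/Hi, y/B/D/Lo, y/B/D/Hi, y/B/W/Lo, y/B/W/Hi, z/E/D/Lo, z/E/D/Hi, z/E/W/Lo, z/E/W/Hi, z/B/D/Lo, z/B/D/Hi, z/B/W/Lo, z/B/W/Hi. Columns: t, q.
{y/E/D/Lo, y/E/D/Hi, y/E/W/Lo, y/E/W/Hi} → row (0,4) (0,4)
{y/B/D/Lo, y/B/D/Hi} → row (3,3) (3,3)
{y/B/W/Lo, y/B/W/Hi} → row (0,8) (0,8)
{z/E/D/Lo, z/E/W/Lo, z/B/D/Lo, z/B/W/Lo} → row (7,6) (0,4)
{z/E/D/Hi, z/E/W/Hi, z/B/D/Hi, z/B/W/Hi} → row (7,6) (2,8)
That's 5 distinct rows out of 16 strategies.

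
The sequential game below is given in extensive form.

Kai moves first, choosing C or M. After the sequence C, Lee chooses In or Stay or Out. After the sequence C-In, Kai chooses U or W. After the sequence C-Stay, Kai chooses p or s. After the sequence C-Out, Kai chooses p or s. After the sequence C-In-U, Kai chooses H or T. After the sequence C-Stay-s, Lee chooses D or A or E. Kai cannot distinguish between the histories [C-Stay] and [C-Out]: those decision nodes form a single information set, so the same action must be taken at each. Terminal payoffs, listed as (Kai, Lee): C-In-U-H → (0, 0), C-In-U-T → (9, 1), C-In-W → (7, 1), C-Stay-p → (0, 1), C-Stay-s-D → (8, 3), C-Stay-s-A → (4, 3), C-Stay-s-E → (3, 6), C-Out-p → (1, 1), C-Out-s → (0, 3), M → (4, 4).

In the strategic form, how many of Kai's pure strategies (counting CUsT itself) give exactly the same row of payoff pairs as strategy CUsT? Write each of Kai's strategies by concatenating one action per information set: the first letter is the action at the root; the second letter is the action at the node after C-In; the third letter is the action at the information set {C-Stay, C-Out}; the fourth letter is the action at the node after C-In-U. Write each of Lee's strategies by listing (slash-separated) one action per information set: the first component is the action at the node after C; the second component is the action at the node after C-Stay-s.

Row for CUsT (columns In/D, In/A, In/E, Stay/D, Stay/A, Stay/E, Out/D, Out/A, Out/E): (9,1) (9,1) (9,1) (8,3) (4,3) (3,6) (0,3) (0,3) (0,3).
Every one of Kai's information sets is on the play path for some reply by Lee when Kai follows CUsT.
Changing the action at any of them therefore changes at least one column, so only CUsT itself gives this row.

1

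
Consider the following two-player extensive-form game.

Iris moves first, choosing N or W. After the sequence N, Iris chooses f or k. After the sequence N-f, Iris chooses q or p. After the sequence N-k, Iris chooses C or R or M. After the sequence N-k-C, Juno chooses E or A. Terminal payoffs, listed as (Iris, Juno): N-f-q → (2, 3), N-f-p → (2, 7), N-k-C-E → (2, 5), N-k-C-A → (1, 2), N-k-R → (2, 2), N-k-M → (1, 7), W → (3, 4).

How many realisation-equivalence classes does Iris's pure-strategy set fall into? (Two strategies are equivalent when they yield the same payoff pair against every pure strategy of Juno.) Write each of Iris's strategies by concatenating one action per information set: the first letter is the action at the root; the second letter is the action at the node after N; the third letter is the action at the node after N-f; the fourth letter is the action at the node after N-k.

6

Iris has 24 pure strategies: NfqC, NfqR, NfqM, NfpC, NfpR, NfpM, NkqC, NkqR, NkqM, NkpC, NkpR, NkpM, WfqC, WfqR, WfqM, WfpC, WfpR, WfpM, WkqC, WkqR, WkqM, WkpC, WkpR, WkpM. Columns: E, A.
{NfqC, NfqR, NfqM} → row (2,3) (2,3)
{NfpC, NfpR, NfpM} → row (2,7) (2,7)
{NkqC, NkpC} → row (2,5) (1,2)
{NkqR, NkpR} → row (2,2) (2,2)
{NkqM, NkpM} → row (1,7) (1,7)
{WfqC, WfqR, WfqM, WfpC, WfpR, WfpM, WkqC, WkqR, WkqM, WkpC, WkpR, WkpM} → row (3,4) (3,4)
That's 6 distinct rows out of 24 strategies.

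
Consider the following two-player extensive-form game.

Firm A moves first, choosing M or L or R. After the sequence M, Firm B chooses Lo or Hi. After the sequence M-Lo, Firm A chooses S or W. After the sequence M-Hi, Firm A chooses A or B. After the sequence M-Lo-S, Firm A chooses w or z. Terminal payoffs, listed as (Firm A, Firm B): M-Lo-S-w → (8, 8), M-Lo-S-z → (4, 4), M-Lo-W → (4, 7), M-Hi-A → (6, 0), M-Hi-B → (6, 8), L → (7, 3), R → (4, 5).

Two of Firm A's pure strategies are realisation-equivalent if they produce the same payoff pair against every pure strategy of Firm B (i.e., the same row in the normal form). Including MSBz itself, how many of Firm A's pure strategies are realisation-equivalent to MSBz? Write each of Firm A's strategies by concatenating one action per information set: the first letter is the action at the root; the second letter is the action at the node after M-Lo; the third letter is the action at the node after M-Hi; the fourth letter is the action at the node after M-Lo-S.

1

Row for MSBz (columns Lo, Hi): (4,4) (6,8).
Every one of Firm A's information sets is on the play path for some reply by Firm B when Firm A follows MSBz.
Changing the action at any of them therefore changes at least one column, so only MSBz itself gives this row.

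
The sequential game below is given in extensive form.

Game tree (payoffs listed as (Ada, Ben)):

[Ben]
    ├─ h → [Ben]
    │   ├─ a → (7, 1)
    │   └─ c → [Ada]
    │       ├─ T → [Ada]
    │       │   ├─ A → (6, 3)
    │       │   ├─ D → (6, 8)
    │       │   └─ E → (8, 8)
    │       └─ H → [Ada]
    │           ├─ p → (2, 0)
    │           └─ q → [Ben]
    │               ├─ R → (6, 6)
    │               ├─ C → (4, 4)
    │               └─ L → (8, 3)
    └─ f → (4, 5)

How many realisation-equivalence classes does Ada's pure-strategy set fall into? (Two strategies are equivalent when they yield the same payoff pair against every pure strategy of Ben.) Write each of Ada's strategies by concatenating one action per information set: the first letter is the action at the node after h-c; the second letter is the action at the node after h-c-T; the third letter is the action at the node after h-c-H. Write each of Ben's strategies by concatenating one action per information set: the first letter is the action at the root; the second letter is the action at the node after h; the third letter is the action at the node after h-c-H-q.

Ada has 12 pure strategies: TAp, TAq, TDp, TDq, TEp, TEq, HAp, HAq, HDp, HDq, HEp, HEq. Columns: haR, haC, haL, hcR, hcC, hcL, faR, faC, faL, fcR, fcC, fcL.
{TAp, TAq} → row (7,1) (7,1) (7,1) (6,3) (6,3) (6,3) (4,5) (4,5) (4,5) (4,5) (4,5) (4,5)
{TDp, TDq} → row (7,1) (7,1) (7,1) (6,8) (6,8) (6,8) (4,5) (4,5) (4,5) (4,5) (4,5) (4,5)
{TEp, TEq} → row (7,1) (7,1) (7,1) (8,8) (8,8) (8,8) (4,5) (4,5) (4,5) (4,5) (4,5) (4,5)
{HAp, HDp, HEp} → row (7,1) (7,1) (7,1) (2,0) (2,0) (2,0) (4,5) (4,5) (4,5) (4,5) (4,5) (4,5)
{HAq, HDq, HEq} → row (7,1) (7,1) (7,1) (6,6) (4,4) (8,3) (4,5) (4,5) (4,5) (4,5) (4,5) (4,5)
That's 5 distinct rows out of 12 strategies.

5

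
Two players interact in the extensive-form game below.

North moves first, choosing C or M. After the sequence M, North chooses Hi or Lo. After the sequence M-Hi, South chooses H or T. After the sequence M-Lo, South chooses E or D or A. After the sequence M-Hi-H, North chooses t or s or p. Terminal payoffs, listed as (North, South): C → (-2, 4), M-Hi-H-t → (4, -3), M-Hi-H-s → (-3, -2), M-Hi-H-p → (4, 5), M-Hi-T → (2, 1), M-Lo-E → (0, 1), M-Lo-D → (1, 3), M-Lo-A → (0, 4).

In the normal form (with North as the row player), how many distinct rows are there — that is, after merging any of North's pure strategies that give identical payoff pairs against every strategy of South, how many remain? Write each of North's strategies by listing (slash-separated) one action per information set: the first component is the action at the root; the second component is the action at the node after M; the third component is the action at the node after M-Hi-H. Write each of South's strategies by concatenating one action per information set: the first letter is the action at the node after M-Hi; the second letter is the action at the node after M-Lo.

North has 12 pure strategies: C/Hi/t, C/Hi/s, C/Hi/p, C/Lo/t, C/Lo/s, C/Lo/p, M/Hi/t, M/Hi/s, M/Hi/p, M/Lo/t, M/Lo/s, M/Lo/p. Columns: HE, HD, HA, TE, TD, TA.
{C/Hi/t, C/Hi/s, C/Hi/p, C/Lo/t, C/Lo/s, C/Lo/p} → row (-2,4) (-2,4) (-2,4) (-2,4) (-2,4) (-2,4)
{M/Hi/t} → row (4,-3) (4,-3) (4,-3) (2,1) (2,1) (2,1)
{M/Hi/s} → row (-3,-2) (-3,-2) (-3,-2) (2,1) (2,1) (2,1)
{M/Hi/p} → row (4,5) (4,5) (4,5) (2,1) (2,1) (2,1)
{M/Lo/t, M/Lo/s, M/Lo/p} → row (0,1) (1,3) (0,4) (0,1) (1,3) (0,4)
That's 5 distinct rows out of 12 strategies.

5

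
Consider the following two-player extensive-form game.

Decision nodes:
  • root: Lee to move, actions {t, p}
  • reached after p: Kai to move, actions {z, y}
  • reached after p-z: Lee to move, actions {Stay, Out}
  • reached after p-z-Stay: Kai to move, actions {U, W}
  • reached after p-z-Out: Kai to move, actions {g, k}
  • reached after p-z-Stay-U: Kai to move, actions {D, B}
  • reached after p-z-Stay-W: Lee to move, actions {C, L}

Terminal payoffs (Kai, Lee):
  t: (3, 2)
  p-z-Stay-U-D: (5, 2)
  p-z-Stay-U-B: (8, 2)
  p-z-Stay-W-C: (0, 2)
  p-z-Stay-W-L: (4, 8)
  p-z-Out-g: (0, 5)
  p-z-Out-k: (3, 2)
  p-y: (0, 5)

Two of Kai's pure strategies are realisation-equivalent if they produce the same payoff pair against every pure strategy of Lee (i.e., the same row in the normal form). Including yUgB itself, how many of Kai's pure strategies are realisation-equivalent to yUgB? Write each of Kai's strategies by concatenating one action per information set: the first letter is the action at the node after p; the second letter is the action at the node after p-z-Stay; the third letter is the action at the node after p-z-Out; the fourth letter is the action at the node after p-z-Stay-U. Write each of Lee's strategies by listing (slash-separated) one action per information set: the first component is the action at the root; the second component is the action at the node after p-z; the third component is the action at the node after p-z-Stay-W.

8

Row for yUgB (columns t/Stay/C, t/Stay/L, t/Out/C, t/Out/L, p/Stay/C, p/Stay/L, p/Out/C, p/Out/L): (3,2) (3,2) (3,2) (3,2) (0,5) (0,5) (0,5) (0,5).
Under yUgB, Kai's choice at the node after p-z-Stay and at the node after p-z-Out and at the node after p-z-Stay-U can never be reached regardless of what Lee does, so varying those choices leaves every outcome unchanged.
Holding the reachable choices fixed and varying the unreachable ones freely already gives 2 × 2 × 2 = 8 equivalent strategies.
No other strategy reproduces this row, so those 8 are the full class: yUgD, yUgB, yUkD, yUkB, yWgD, yWgB, yWkD, yWkB.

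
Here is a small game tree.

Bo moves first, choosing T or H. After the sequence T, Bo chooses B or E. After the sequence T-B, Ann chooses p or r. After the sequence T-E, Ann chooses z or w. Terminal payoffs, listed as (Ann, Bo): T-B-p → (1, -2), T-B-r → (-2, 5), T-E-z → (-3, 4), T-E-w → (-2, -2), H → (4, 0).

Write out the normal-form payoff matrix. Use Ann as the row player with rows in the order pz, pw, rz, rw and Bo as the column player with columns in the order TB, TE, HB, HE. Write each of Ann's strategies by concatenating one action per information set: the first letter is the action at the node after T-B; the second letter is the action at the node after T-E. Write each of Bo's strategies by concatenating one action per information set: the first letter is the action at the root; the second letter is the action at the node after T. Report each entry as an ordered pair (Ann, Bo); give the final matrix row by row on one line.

pz: (1,-2) (-3,4) (4,0) (4,0) | pw: (1,-2) (-2,-2) (4,0) (4,0) | rz: (-2,5) (-3,4) (4,0) (4,0) | rw: (-2,5) (-2,-2) (4,0) (4,0)

Row pz: TB→(1,-2), TE→(-3,4), HB→(4,0), HE→(4,0)
Row pw: TB→(1,-2), TE→(-2,-2), HB→(4,0), HE→(4,0)
Row rz: TB→(-2,5), TE→(-3,4), HB→(4,0), HE→(4,0)
Row rw: TB→(-2,5), TE→(-2,-2), HB→(4,0), HE→(4,0)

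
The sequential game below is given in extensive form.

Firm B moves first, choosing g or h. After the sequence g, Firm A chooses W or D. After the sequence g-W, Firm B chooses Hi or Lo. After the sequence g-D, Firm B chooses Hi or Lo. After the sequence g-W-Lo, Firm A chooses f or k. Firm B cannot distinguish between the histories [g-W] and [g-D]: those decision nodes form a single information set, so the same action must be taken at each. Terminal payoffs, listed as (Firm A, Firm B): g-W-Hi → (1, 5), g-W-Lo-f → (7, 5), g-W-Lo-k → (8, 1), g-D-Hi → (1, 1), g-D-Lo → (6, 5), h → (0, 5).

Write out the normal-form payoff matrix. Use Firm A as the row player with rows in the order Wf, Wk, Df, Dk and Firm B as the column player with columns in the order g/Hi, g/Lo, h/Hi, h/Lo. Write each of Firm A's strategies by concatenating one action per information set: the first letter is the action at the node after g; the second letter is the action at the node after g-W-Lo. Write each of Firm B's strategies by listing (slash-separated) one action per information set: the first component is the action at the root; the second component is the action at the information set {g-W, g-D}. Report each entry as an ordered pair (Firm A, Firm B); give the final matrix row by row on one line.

Wf: (1,5) (7,5) (0,5) (0,5) | Wk: (1,5) (8,1) (0,5) (0,5) | Df: (1,1) (6,5) (0,5) (0,5) | Dk: (1,1) (6,5) (0,5) (0,5)

         g/Hi     g/Lo     h/Hi     h/Lo
  Wf    (1,5)    (7,5)    (0,5)    (0,5)
  Wk    (1,5)    (8,1)    (0,5)    (0,5)
  Df    (1,1)    (6,5)    (0,5)    (0,5)
  Dk    (1,1)    (6,5)    (0,5)    (0,5)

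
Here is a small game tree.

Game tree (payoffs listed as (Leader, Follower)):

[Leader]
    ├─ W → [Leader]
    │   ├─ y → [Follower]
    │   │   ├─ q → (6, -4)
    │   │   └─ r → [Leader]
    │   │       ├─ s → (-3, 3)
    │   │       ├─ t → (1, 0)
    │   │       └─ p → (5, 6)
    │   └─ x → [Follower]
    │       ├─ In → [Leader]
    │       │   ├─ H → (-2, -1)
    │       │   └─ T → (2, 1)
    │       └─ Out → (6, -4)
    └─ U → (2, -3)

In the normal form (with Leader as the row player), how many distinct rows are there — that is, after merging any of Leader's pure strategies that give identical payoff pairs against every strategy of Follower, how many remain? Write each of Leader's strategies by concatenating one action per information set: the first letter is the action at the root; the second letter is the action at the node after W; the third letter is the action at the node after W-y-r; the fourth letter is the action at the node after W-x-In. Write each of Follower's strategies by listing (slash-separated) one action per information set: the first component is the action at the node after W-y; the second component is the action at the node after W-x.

Leader has 24 pure strategies: WysH, WysT, WytH, WytT, WypH, WypT, WxsH, WxsT, WxtH, WxtT, WxpH, WxpT, UysH, UysT, UytH, UytT, UypH, UypT, UxsH, UxsT, UxtH, UxtT, UxpH, UxpT. Columns: q/In, q/Out, r/In, r/Out.
{WysH, WysT} → row (6,-4) (6,-4) (-3,3) (-3,3)
{WytH, WytT} → row (6,-4) (6,-4) (1,0) (1,0)
{WypH, WypT} → row (6,-4) (6,-4) (5,6) (5,6)
{WxsH, WxtH, WxpH} → row (-2,-1) (6,-4) (-2,-1) (6,-4)
{WxsT, WxtT, WxpT} → row (2,1) (6,-4) (2,1) (6,-4)
{UysH, UysT, UytH, UytT, UypH, UypT, UxsH, UxsT, UxtH, UxtT, UxpH, UxpT} → row (2,-3) (2,-3) (2,-3) (2,-3)
That's 6 distinct rows out of 24 strategies.

6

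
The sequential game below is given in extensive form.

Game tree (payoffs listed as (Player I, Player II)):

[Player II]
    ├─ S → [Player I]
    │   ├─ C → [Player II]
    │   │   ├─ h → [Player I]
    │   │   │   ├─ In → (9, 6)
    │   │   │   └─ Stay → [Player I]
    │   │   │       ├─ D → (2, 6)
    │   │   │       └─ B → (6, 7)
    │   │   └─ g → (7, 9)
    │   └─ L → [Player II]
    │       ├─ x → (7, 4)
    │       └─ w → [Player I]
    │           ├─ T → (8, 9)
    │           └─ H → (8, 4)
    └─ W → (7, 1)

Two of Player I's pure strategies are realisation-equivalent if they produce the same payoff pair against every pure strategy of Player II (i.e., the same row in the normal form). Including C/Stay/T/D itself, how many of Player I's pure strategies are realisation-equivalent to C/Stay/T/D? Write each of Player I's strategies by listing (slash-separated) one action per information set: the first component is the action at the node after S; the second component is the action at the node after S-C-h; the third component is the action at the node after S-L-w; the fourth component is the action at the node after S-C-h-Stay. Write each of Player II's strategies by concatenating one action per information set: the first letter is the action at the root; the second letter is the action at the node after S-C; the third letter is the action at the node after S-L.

2

Row for C/Stay/T/D (columns Shx, Shw, Sgx, Sgw, Whx, Whw, Wgx, Wgw): (2,6) (2,6) (7,9) (7,9) (7,1) (7,1) (7,1) (7,1).
Under C/Stay/T/D, Player I's choice at the node after S-L-w can never be reached regardless of what Player II does, so varying those choices leaves every outcome unchanged.
Holding the reachable choices fixed and varying the unreachable one freely already gives 2 equivalent strategies.
No other strategy reproduces this row, so those 2 are the full class: C/Stay/T/D, C/Stay/H/D.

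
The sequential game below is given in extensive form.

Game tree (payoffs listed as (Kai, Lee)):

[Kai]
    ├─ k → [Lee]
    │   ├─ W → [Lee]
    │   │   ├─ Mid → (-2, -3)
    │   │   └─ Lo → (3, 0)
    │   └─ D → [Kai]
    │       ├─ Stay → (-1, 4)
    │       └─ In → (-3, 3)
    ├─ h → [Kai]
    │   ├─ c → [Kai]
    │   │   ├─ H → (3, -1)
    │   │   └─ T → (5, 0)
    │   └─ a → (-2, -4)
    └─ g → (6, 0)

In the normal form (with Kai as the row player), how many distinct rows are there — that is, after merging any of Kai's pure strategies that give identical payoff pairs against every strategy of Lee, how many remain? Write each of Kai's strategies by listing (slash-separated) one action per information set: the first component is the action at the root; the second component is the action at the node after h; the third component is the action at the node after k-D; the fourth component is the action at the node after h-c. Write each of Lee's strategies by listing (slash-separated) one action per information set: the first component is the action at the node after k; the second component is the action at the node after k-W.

6

Kai has 24 pure strategies: k/c/Stay/H, k/c/Stay/T, k/c/In/H, k/c/In/T, k/a/Stay/H, k/a/Stay/T, k/a/In/H, k/a/In/T, h/c/Stay/H, h/c/Stay/T, h/c/In/H, h/c/In/T, h/a/Stay/H, h/a/Stay/T, h/a/In/H, h/a/In/T, g/c/Stay/H, g/c/Stay/T, g/c/In/H, g/c/In/T, g/a/Stay/H, g/a/Stay/T, g/a/In/H, g/a/In/T. Columns: W/Mid, W/Lo, D/Mid, D/Lo.
{k/c/Stay/H, k/c/Stay/T, k/a/Stay/H, k/a/Stay/T} → row (-2,-3) (3,0) (-1,4) (-1,4)
{k/c/In/H, k/c/In/T, k/a/In/H, k/a/In/T} → row (-2,-3) (3,0) (-3,3) (-3,3)
{h/c/Stay/H, h/c/In/H} → row (3,-1) (3,-1) (3,-1) (3,-1)
{h/c/Stay/T, h/c/In/T} → row (5,0) (5,0) (5,0) (5,0)
{h/a/Stay/H, h/a/Stay/T, h/a/In/H, h/a/In/T} → row (-2,-4) (-2,-4) (-2,-4) (-2,-4)
{g/c/Stay/H, g/c/Stay/T, g/c/In/H, g/c/In/T, g/a/Stay/H, g/a/Stay/T, g/a/In/H, g/a/In/T} → row (6,0) (6,0) (6,0) (6,0)
That's 6 distinct rows out of 24 strategies.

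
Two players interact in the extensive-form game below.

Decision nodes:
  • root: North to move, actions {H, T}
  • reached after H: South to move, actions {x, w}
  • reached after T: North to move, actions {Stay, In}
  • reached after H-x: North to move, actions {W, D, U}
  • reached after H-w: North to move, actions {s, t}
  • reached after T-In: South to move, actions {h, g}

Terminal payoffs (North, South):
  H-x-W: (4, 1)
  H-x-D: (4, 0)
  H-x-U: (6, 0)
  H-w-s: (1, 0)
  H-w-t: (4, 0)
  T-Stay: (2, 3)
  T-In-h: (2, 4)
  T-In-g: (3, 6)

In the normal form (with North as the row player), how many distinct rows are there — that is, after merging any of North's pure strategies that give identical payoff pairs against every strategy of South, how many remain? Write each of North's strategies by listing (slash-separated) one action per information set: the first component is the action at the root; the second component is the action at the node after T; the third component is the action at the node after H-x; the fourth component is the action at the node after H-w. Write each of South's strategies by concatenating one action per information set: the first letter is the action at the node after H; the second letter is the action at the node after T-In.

North has 24 pure strategies: H/Stay/W/s, H/Stay/W/t, H/Stay/D/s, H/Stay/D/t, H/Stay/U/s, H/Stay/U/t, H/In/W/s, H/In/W/t, H/In/D/s, H/In/D/t, H/In/U/s, H/In/U/t, T/Stay/W/s, T/Stay/W/t, T/Stay/D/s, T/Stay/D/t, T/Stay/U/s, T/Stay/U/t, T/In/W/s, T/In/W/t, T/In/D/s, T/In/D/t, T/In/U/s, T/In/U/t. Columns: xh, xg, wh, wg.
{H/Stay/W/s, H/In/W/s} → row (4,1) (4,1) (1,0) (1,0)
{H/Stay/W/t, H/In/W/t} → row (4,1) (4,1) (4,0) (4,0)
{H/Stay/D/s, H/In/D/s} → row (4,0) (4,0) (1,0) (1,0)
{H/Stay/D/t, H/In/D/t} → row (4,0) (4,0) (4,0) (4,0)
{H/Stay/U/s, H/In/U/s} → row (6,0) (6,0) (1,0) (1,0)
{H/Stay/U/t, H/In/U/t} → row (6,0) (6,0) (4,0) (4,0)
{T/Stay/W/s, T/Stay/W/t, T/Stay/D/s, T/Stay/D/t, T/Stay/U/s, T/Stay/U/t} → row (2,3) (2,3) (2,3) (2,3)
{T/In/W/s, T/In/W/t, T/In/D/s, T/In/D/t, T/In/U/s, T/In/U/t} → row (2,4) (3,6) (2,4) (3,6)
That's 8 distinct rows out of 24 strategies.

8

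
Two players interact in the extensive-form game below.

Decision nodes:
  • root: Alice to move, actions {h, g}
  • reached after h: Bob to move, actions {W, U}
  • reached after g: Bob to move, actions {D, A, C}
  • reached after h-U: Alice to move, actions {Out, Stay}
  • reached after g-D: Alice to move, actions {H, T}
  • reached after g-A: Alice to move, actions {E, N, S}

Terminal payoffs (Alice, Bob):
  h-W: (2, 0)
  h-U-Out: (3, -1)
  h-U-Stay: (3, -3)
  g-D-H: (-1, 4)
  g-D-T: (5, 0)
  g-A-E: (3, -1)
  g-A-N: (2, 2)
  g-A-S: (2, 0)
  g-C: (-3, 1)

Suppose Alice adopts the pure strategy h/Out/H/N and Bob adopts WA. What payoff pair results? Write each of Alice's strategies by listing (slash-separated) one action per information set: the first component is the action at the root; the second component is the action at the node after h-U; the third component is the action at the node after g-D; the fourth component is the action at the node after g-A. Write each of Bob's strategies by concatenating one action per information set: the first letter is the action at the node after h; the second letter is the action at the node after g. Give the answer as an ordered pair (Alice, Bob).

Trace the play path from the root:
  Alice plays h
  Bob plays W at [h]
→ terminal payoff (2, 0).
(Alice's choice at the node after h-U is never reached on this path, so it doesn't affect the outcome.)

(2, 0)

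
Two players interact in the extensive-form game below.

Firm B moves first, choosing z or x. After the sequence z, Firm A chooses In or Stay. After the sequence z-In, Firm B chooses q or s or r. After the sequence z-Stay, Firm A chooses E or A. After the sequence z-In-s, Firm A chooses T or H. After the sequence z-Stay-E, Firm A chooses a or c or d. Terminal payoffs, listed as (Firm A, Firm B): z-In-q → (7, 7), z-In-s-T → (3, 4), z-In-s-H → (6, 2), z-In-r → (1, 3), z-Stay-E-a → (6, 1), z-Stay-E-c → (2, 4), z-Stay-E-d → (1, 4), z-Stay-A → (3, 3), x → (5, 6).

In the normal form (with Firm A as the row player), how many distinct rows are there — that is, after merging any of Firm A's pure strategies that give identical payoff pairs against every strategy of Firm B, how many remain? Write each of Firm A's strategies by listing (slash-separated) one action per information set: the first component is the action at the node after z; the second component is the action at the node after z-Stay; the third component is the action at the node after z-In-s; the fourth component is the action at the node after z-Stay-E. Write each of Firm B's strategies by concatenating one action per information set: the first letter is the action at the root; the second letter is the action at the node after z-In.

6

Firm A has 24 pure strategies: In/E/T/a, In/E/T/c, In/E/T/d, In/E/H/a, In/E/H/c, In/E/H/d, In/A/T/a, In/A/T/c, In/A/T/d, In/A/H/a, In/A/H/c, In/A/H/d, Stay/E/T/a, Stay/E/T/c, Stay/E/T/d, Stay/E/H/a, Stay/E/H/c, Stay/E/H/d, Stay/A/T/a, Stay/A/T/c, Stay/A/T/d, Stay/A/H/a, Stay/A/H/c, Stay/A/H/d. Columns: zq, zs, zr, xq, xs, xr.
{In/E/T/a, In/E/T/c, In/E/T/d, In/A/T/a, In/A/T/c, In/A/T/d} → row (7,7) (3,4) (1,3) (5,6) (5,6) (5,6)
{In/E/H/a, In/E/H/c, In/E/H/d, In/A/H/a, In/A/H/c, In/A/H/d} → row (7,7) (6,2) (1,3) (5,6) (5,6) (5,6)
{Stay/E/T/a, Stay/E/H/a} → row (6,1) (6,1) (6,1) (5,6) (5,6) (5,6)
{Stay/E/T/c, Stay/E/H/c} → row (2,4) (2,4) (2,4) (5,6) (5,6) (5,6)
{Stay/E/T/d, Stay/E/H/d} → row (1,4) (1,4) (1,4) (5,6) (5,6) (5,6)
{Stay/A/T/a, Stay/A/T/c, Stay/A/T/d, Stay/A/H/a, Stay/A/H/c, Stay/A/H/d} → row (3,3) (3,3) (3,3) (5,6) (5,6) (5,6)
That's 6 distinct rows out of 24 strategies.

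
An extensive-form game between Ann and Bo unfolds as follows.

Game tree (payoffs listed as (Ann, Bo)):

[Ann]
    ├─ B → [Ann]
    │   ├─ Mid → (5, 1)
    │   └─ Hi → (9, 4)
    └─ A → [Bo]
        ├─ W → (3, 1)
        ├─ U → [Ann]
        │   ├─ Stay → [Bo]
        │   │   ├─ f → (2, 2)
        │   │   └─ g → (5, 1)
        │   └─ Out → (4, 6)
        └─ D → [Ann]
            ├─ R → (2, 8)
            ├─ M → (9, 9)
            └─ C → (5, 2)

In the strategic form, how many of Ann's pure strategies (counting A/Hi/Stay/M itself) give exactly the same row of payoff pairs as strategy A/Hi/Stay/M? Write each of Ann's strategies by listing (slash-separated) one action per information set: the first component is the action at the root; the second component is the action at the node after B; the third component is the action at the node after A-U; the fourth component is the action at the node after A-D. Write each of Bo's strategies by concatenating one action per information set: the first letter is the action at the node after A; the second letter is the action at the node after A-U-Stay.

2

Row for A/Hi/Stay/M (columns Wf, Wg, Uf, Ug, Df, Dg): (3,1) (3,1) (2,2) (5,1) (9,9) (9,9).
Under A/Hi/Stay/M, Ann's choice at the node after B can never be reached regardless of what Bo does, so varying those choices leaves every outcome unchanged.
Holding the reachable choices fixed and varying the unreachable one freely already gives 2 equivalent strategies.
No other strategy reproduces this row, so those 2 are the full class: A/Mid/Stay/M, A/Hi/Stay/M.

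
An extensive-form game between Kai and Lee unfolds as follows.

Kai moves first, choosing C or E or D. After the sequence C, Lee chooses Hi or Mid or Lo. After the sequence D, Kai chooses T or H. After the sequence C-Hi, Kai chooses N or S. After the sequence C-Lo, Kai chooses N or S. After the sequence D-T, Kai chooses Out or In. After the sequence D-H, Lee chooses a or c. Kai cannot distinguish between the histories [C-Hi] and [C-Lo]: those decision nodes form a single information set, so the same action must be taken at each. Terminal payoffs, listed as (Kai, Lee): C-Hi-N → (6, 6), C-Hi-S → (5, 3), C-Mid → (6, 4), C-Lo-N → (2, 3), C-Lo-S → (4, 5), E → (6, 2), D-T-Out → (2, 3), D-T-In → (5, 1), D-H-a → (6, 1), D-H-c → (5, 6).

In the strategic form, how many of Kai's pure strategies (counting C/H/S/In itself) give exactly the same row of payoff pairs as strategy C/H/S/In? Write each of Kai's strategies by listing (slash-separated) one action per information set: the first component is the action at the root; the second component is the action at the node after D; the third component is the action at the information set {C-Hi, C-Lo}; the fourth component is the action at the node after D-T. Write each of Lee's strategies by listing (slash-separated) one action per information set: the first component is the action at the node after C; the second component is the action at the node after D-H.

Row for C/H/S/In (columns Hi/a, Hi/c, Mid/a, Mid/c, Lo/a, Lo/c): (5,3) (5,3) (6,4) (6,4) (4,5) (4,5).
Under C/H/S/In, Kai's choice at the node after D and at the node after D-T can never be reached regardless of what Lee does, so varying those choices leaves every outcome unchanged.
Holding the reachable choices fixed and varying the unreachable ones freely already gives 2 × 2 = 4 equivalent strategies.
No other strategy reproduces this row, so those 4 are the full class: C/T/S/Out, C/T/S/In, C/H/S/Out, C/H/S/In.

4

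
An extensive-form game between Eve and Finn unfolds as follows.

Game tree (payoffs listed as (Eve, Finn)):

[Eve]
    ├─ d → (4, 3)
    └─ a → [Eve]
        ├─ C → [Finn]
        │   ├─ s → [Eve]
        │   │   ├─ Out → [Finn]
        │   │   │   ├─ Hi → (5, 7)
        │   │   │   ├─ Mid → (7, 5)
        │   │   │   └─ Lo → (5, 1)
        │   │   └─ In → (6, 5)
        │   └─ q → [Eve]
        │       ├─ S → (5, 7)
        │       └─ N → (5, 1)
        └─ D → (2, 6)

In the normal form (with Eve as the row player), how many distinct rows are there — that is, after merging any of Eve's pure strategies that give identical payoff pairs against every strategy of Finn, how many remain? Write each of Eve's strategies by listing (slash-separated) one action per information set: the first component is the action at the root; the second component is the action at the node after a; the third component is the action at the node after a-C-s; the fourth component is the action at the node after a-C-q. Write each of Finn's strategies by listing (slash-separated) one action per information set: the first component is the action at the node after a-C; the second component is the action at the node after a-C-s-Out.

6

Eve has 16 pure strategies: d/C/Out/S, d/C/Out/N, d/C/In/S, d/C/In/N, d/D/Out/S, d/D/Out/N, d/D/In/S, d/D/In/N, a/C/Out/S, a/C/Out/N, a/C/In/S, a/C/In/N, a/D/Out/S, a/D/Out/N, a/D/In/S, a/D/In/N. Columns: s/Hi, s/Mid, s/Lo, q/Hi, q/Mid, q/Lo.
{d/C/Out/S, d/C/Out/N, d/C/In/S, d/C/In/N, d/D/Out/S, d/D/Out/N, d/D/In/S, d/D/In/N} → row (4,3) (4,3) (4,3) (4,3) (4,3) (4,3)
{a/C/Out/S} → row (5,7) (7,5) (5,1) (5,7) (5,7) (5,7)
{a/C/Out/N} → row (5,7) (7,5) (5,1) (5,1) (5,1) (5,1)
{a/C/In/S} → row (6,5) (6,5) (6,5) (5,7) (5,7) (5,7)
{a/C/In/N} → row (6,5) (6,5) (6,5) (5,1) (5,1) (5,1)
{a/D/Out/S, a/D/Out/N, a/D/In/S, a/D/In/N} → row (2,6) (2,6) (2,6) (2,6) (2,6) (2,6)
That's 6 distinct rows out of 16 strategies.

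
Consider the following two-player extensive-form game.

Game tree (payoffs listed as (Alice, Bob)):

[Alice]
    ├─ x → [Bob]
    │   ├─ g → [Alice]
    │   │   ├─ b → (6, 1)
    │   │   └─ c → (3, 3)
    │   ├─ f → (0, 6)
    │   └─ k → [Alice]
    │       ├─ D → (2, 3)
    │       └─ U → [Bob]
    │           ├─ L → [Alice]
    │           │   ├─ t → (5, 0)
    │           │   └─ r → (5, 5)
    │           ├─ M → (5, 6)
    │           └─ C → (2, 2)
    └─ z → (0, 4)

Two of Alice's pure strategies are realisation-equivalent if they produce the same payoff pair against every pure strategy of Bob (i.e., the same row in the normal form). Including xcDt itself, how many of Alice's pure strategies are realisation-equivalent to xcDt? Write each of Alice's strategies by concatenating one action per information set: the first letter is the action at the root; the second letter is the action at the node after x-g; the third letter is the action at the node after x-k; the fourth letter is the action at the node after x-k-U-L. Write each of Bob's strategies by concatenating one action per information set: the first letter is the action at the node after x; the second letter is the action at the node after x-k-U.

Row for xcDt (columns gL, gM, gC, fL, fM, fC, kL, kM, kC): (3,3) (3,3) (3,3) (0,6) (0,6) (0,6) (2,3) (2,3) (2,3).
Under xcDt, Alice's choice at the node after x-k-U-L can never be reached regardless of what Bob does, so varying those choices leaves every outcome unchanged.
Holding the reachable choices fixed and varying the unreachable one freely already gives 2 equivalent strategies.
No other strategy reproduces this row, so those 2 are the full class: xcDt, xcDr.

2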